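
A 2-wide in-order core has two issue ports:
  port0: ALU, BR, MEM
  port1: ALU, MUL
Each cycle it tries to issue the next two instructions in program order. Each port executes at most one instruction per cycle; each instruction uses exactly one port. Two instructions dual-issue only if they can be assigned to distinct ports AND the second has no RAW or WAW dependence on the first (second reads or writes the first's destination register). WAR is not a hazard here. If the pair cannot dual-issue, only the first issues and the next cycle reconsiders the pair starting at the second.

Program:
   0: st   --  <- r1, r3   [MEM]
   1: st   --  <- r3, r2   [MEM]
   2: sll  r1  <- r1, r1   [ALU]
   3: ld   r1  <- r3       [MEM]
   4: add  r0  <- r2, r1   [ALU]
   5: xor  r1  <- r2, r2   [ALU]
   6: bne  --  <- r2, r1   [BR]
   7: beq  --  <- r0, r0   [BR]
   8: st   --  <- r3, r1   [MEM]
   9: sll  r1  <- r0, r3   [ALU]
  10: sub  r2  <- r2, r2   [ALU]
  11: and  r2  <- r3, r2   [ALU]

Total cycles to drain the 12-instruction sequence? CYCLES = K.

CYCLES = 9

#0 head=0: st.MEM i0 no-port MEM/MEM
#1 head=1: st.MEM;sll.ALU i1,i2 pair
#2 head=3: ld.MEM i3 RAW r1
#3 head=4: add.ALU;xor.ALU i4,i5 pair
#4 head=6: bne.BR i6 no-port BR/BR
#5 head=7: beq.BR i7 no-port BR/MEM
#6 head=8: st.MEM;sll.ALU i8,i9 pair
#7 head=10: sub.ALU i10 RAW+WAW r2
#8 head=11: and.ALU i11 tail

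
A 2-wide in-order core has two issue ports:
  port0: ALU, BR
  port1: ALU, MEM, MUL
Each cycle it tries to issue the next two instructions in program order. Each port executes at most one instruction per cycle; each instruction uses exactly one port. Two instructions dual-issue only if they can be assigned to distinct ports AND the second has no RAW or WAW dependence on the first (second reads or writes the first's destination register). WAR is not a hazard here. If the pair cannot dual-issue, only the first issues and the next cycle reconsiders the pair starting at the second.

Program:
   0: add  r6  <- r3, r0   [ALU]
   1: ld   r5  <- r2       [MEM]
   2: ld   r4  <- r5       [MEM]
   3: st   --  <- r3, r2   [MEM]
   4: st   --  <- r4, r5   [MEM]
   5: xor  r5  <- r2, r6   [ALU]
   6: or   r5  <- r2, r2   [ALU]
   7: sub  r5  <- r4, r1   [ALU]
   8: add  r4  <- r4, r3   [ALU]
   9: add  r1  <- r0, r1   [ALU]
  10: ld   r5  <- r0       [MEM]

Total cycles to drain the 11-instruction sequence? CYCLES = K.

  cy0 -> i0+i1 (add.ALU ld.MEM) dual
  cy1 -> i2 (ld.MEM) no-port MEM/MEM
  cy2 -> i3 (st.MEM) no-port MEM/MEM
  cy3 -> i4+i5 (st.MEM xor.ALU) dual
  cy4 -> i6 (or.ALU) WAW r5
  cy5 -> i7+i8 (sub.ALU add.ALU) dual
  cy6 -> i9+i10 (add.ALU ld.MEM) dual

CYCLES = 7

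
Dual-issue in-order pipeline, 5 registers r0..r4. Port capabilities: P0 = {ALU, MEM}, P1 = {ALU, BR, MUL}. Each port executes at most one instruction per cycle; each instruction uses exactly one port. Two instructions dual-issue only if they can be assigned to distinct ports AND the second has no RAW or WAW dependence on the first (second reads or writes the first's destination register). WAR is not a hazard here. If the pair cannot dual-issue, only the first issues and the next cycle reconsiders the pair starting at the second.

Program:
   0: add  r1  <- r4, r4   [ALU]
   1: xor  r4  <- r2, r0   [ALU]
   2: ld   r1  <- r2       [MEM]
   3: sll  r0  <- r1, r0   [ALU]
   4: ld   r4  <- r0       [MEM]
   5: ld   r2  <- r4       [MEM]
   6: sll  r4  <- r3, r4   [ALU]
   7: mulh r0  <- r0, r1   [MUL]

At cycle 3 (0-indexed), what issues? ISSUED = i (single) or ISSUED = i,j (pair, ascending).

[0] i0/i1  add xor  -- 2-wide
[1] i2  ld  -- RAW r1
[2] i3  sll  -- RAW r0
[3] i4  ld  -- no-port MEM/MEM
[4] i5/i6  ld sll  -- 2-wide
[5] i7  mulh  -- tail

ISSUED = 4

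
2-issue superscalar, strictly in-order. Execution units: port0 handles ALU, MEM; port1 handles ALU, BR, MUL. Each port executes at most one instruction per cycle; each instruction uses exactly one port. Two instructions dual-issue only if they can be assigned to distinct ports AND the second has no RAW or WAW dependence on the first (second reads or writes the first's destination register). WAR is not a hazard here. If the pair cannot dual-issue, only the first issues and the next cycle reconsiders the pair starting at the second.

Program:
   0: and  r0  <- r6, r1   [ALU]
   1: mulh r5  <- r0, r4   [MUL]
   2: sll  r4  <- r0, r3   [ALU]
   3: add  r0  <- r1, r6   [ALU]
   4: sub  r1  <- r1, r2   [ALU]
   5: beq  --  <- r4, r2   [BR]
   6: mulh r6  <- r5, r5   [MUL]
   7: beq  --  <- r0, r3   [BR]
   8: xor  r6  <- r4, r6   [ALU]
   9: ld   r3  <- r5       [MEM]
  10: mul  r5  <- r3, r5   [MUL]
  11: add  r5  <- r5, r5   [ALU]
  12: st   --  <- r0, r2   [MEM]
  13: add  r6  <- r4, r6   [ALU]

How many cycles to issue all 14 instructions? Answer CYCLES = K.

CYCLES = 10

c0: i0 and  RAW r0
c1: i1,i2 mulh;sll  pair
c2: i3,i4 add;sub  pair
c3: i5 beq  no-port BR/MUL
c4: i6 mulh  no-port MUL/BR
c5: i7,i8 beq;xor  pair
c6: i9 ld  RAW r3
c7: i10 mul  RAW+WAW r5
c8: i11,i12 add;st  pair
c9: i13 add  tail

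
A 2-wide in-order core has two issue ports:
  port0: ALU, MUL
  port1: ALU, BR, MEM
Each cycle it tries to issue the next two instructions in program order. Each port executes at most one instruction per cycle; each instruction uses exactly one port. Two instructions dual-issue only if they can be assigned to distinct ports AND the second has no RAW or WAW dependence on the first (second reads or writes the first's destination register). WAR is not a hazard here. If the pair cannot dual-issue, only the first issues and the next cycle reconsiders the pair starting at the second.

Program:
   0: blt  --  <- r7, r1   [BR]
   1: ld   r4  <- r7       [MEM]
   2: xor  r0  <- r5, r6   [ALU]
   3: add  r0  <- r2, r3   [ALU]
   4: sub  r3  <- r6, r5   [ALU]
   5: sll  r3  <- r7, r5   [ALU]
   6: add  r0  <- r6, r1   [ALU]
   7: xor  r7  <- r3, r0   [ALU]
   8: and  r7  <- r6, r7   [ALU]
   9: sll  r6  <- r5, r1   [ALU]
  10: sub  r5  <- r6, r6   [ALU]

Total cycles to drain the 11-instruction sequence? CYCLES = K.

t=0 i0:blt.BR ; no-port BR/MEM
t=1 i1&i2:ld.MEM/xor.ALU ; pair
t=2 i3&i4:add.ALU/sub.ALU ; pair
t=3 i5&i6:sll.ALU/add.ALU ; pair
t=4 i7:xor.ALU ; RAW+WAW r7
t=5 i8&i9:and.ALU/sll.ALU ; pair
t=6 i10:sub.ALU ; tail

CYCLES = 7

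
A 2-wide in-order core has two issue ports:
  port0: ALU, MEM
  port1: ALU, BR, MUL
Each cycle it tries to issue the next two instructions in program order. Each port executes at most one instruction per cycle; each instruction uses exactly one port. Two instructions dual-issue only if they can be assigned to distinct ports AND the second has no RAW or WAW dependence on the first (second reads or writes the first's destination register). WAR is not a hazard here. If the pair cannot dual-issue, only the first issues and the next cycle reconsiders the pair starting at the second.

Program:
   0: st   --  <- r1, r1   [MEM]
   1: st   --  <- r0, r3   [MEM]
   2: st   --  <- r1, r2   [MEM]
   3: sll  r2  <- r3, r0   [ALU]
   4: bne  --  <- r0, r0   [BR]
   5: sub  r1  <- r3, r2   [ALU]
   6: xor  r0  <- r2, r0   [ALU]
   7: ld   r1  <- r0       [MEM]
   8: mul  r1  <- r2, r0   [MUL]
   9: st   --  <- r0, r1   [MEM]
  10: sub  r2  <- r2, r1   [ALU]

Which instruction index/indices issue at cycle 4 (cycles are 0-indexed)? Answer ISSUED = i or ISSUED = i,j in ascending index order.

[0] i0  st.MEM  -- no-port MEM/MEM
[1] i1  st.MEM  -- no-port MEM/MEM
[2] i2&i3  st.MEM/sll.ALU  -- 2-wide
[3] i4&i5  bne.BR/sub.ALU  -- 2-wide
[4] i6  xor.ALU  -- RAW r0
[5] i7  ld.MEM  -- WAW r1
[6] i8  mul.MUL  -- RAW r1
[7] i9&i10  st.MEM/sub.ALU  -- 2-wide

ISSUED = 6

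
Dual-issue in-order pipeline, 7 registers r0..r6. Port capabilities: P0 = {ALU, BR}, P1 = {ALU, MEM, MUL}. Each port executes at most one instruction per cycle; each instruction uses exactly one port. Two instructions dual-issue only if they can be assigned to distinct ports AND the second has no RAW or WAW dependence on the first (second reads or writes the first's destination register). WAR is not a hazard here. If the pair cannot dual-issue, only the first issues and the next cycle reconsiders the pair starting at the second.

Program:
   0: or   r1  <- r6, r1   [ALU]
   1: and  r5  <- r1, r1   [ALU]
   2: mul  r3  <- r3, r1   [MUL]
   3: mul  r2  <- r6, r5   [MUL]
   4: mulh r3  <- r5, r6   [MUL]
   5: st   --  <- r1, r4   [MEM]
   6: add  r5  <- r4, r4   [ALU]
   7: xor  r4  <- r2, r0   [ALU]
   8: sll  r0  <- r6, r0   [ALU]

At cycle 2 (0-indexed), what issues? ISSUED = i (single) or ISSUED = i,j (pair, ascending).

#0 head=0: or i0 RAW r1
#1 head=1: and+mul i1/i2 dual
#2 head=3: mul i3 no-port MUL/MUL
#3 head=4: mulh i4 no-port MUL/MEM
#4 head=5: st+add i5/i6 dual
#5 head=7: xor+sll i7/i8 dual

ISSUED = 3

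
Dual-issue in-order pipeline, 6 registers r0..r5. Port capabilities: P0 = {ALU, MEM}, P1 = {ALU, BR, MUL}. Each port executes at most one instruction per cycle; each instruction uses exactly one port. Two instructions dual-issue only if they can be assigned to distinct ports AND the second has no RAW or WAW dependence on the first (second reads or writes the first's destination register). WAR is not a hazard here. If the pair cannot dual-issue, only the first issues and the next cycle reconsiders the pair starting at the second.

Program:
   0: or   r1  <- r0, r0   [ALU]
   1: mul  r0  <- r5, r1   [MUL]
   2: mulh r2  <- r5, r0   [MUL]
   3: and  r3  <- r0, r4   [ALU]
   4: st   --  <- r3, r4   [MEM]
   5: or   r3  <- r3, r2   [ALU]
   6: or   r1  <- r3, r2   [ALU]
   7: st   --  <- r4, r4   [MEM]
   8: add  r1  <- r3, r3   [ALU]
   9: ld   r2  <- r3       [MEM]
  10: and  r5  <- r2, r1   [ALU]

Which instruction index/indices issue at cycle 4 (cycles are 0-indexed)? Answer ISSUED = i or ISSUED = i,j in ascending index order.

ISSUED = 6,7

0. or @i0  | RAW r1
1. mul @i1  | no-port MUL/MUL
2. mulh and @i2,i3  | dual
3. st or @i4,i5  | dual
4. or st @i6,i7  | dual
5. add ld @i8,i9  | dual
6. and @i10  | tail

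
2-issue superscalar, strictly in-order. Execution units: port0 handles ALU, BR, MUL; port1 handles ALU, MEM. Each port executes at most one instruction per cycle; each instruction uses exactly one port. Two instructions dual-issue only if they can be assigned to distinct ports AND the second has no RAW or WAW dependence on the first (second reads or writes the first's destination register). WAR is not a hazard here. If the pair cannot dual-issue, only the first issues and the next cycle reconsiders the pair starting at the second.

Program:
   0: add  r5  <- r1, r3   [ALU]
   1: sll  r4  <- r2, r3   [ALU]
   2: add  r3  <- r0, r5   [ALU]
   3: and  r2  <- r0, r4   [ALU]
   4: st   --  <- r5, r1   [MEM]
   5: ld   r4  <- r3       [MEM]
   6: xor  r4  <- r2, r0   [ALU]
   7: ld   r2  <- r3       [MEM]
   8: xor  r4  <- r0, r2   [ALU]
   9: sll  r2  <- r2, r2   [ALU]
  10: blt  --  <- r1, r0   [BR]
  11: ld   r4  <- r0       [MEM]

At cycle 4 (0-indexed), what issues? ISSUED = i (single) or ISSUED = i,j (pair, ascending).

[0] i0+i1  add+sll  -- pair
[1] i2+i3  add+and  -- pair
[2] i4  st  -- no-port MEM/MEM
[3] i5  ld  -- WAW r4
[4] i6+i7  xor+ld  -- pair
[5] i8+i9  xor+sll  -- pair
[6] i10+i11  blt+ld  -- pair

ISSUED = 6,7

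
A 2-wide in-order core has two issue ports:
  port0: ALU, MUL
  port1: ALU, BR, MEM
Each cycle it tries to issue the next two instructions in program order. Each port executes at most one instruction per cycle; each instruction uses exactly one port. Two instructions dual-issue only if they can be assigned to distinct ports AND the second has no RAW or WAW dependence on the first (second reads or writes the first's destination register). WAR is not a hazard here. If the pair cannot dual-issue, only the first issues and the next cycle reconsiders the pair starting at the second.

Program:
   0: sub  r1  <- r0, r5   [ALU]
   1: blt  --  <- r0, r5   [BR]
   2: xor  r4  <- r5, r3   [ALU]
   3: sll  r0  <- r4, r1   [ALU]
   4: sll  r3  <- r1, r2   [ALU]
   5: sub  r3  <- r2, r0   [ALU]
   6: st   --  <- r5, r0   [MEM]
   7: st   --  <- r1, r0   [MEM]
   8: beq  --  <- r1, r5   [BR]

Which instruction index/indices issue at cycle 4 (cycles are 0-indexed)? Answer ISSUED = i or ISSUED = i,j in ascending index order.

#0 head=0: sub blt i0+i1 2-wide
#1 head=2: xor i2 RAW r4
#2 head=3: sll sll i3+i4 2-wide
#3 head=5: sub st i5+i6 2-wide
#4 head=7: st i7 no-port MEM/BR
#5 head=8: beq i8 tail

ISSUED = 7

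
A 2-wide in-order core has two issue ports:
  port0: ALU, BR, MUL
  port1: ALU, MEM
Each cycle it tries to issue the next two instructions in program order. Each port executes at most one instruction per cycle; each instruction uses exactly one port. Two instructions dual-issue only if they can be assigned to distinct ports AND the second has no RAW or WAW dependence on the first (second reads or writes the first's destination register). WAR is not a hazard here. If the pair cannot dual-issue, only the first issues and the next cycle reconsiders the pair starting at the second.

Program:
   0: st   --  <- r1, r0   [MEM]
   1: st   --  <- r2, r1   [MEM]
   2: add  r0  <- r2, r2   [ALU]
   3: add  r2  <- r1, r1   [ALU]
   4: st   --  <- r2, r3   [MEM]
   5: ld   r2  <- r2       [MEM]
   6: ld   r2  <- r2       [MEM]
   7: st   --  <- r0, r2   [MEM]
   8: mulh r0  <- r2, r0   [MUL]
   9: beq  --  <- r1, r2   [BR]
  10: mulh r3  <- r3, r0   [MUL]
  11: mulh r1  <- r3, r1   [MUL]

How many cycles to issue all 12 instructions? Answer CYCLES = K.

[0] i0  st  -- no-port MEM/MEM
[1] i1&i2  st+add  -- dual
[2] i3  add  -- RAW r2
[3] i4  st  -- no-port MEM/MEM
[4] i5  ld  -- no-port MEM/MEM
[5] i6  ld  -- no-port MEM/MEM
[6] i7&i8  st+mulh  -- dual
[7] i9  beq  -- no-port BR/MUL
[8] i10  mulh  -- no-port MUL/MUL
[9] i11  mulh  -- tail

CYCLES = 10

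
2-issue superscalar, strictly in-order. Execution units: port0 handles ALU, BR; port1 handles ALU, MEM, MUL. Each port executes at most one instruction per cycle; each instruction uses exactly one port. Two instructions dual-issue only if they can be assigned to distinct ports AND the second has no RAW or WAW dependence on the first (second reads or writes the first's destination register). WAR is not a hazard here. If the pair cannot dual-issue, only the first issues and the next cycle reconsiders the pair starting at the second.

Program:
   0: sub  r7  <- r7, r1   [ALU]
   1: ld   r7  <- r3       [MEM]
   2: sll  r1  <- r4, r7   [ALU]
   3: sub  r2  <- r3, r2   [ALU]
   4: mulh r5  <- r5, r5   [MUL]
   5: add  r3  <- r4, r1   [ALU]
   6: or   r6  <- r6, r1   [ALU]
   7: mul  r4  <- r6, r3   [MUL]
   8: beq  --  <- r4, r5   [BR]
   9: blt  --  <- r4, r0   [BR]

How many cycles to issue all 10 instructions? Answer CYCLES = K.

CYCLES = 8

t=0 i0:sub.ALU ; WAW r7
t=1 i1:ld.MEM ; RAW r7
t=2 i2+i3:sll.ALU/sub.ALU ; pair
t=3 i4+i5:mulh.MUL/add.ALU ; pair
t=4 i6:or.ALU ; RAW r6
t=5 i7:mul.MUL ; RAW r4
t=6 i8:beq.BR ; no-port BR/BR
t=7 i9:blt.BR ; tail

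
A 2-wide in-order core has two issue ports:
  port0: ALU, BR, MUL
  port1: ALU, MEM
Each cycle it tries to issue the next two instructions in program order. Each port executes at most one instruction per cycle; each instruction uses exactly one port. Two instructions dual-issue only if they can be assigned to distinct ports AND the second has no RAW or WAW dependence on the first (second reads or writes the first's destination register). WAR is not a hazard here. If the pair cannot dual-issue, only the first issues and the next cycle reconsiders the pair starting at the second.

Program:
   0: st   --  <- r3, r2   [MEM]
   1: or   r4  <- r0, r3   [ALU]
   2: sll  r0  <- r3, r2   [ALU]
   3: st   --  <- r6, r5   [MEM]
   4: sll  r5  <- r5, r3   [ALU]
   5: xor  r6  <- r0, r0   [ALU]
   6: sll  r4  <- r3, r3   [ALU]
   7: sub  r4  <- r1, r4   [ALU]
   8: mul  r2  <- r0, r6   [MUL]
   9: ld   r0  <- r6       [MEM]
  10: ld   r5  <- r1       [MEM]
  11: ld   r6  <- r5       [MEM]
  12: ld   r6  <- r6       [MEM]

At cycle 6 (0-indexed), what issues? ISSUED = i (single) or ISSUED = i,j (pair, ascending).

ISSUED = 10

  cy0 -> i0&i1 (st;or) dual
  cy1 -> i2&i3 (sll;st) dual
  cy2 -> i4&i5 (sll;xor) dual
  cy3 -> i6 (sll) RAW+WAW r4
  cy4 -> i7&i8 (sub;mul) dual
  cy5 -> i9 (ld) no-port MEM/MEM
  cy6 -> i10 (ld) no-port MEM/MEM
  cy7 -> i11 (ld) no-port MEM/MEM
  cy8 -> i12 (ld) tail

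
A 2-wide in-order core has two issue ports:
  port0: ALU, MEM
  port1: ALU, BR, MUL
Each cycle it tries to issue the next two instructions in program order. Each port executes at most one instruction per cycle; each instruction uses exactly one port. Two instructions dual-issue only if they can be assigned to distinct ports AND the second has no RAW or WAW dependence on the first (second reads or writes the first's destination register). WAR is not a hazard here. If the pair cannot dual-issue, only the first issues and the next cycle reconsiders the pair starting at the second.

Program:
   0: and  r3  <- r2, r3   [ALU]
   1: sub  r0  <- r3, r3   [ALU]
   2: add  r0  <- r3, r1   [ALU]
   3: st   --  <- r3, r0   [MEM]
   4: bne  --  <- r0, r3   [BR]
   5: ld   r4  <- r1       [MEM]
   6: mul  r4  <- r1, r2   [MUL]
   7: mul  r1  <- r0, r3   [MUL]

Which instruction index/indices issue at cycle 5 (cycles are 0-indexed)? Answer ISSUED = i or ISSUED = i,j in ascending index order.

[0] i0  and.ALU  -- RAW r3
[1] i1  sub.ALU  -- WAW r0
[2] i2  add.ALU  -- RAW r0
[3] i3+i4  st.MEM bne.BR  -- pair
[4] i5  ld.MEM  -- WAW r4
[5] i6  mul.MUL  -- no-port MUL/MUL
[6] i7  mul.MUL  -- tail

ISSUED = 6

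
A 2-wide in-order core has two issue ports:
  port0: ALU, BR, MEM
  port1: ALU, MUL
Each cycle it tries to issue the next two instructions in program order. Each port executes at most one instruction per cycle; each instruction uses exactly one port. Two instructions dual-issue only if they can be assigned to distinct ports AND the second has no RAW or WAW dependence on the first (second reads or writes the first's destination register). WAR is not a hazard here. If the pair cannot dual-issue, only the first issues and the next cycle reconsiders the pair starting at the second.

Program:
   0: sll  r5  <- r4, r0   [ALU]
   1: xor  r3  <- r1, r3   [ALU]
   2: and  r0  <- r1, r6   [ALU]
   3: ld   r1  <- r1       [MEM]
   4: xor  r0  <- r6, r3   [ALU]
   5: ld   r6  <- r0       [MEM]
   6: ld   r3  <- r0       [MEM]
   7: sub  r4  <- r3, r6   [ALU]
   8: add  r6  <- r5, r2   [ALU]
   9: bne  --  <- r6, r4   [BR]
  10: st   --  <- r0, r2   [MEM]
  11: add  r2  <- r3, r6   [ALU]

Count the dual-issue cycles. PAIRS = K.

t=0 i0+i1:sll.ALU xor.ALU ; dual
t=1 i2+i3:and.ALU ld.MEM ; dual
t=2 i4:xor.ALU ; RAW r0
t=3 i5:ld.MEM ; no-port MEM/MEM
t=4 i6:ld.MEM ; RAW r3
t=5 i7+i8:sub.ALU add.ALU ; dual
t=6 i9:bne.BR ; no-port BR/MEM
t=7 i10+i11:st.MEM add.ALU ; dual

PAIRS = 4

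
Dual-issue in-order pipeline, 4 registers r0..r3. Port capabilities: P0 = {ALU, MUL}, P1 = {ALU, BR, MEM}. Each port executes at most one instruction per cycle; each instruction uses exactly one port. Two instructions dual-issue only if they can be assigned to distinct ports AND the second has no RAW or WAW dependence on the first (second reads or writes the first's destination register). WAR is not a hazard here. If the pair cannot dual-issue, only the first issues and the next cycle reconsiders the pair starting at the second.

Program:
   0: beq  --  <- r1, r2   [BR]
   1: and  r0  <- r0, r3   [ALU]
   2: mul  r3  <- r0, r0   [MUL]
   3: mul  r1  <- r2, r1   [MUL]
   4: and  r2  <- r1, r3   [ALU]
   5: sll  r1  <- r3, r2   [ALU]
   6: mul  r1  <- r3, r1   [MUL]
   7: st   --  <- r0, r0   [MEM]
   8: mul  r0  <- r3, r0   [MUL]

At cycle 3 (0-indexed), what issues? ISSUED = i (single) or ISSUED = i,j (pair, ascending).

ISSUED = 4

[0] i0,i1  beq.BR;and.ALU  -- 2-wide
[1] i2  mul.MUL  -- no-port MUL/MUL
[2] i3  mul.MUL  -- RAW r1
[3] i4  and.ALU  -- RAW r2
[4] i5  sll.ALU  -- RAW+WAW r1
[5] i6,i7  mul.MUL;st.MEM  -- 2-wide
[6] i8  mul.MUL  -- tail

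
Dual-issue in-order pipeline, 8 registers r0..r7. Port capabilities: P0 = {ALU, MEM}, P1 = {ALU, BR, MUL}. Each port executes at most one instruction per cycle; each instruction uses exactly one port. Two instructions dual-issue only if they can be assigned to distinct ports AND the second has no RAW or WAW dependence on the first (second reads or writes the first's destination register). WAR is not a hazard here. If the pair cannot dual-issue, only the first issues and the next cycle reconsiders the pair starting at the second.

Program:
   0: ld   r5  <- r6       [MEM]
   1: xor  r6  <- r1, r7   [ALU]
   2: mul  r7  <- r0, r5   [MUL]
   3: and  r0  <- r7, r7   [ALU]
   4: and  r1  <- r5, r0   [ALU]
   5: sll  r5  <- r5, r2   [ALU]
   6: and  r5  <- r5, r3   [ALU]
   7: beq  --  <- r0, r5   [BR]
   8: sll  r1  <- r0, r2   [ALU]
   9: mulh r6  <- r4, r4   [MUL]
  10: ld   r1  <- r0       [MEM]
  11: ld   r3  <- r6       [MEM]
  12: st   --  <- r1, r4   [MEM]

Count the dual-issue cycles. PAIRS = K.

c0: i0,i1 ld/xor  pair
c1: i2 mul  RAW r7
c2: i3 and  RAW r0
c3: i4,i5 and/sll  pair
c4: i6 and  RAW r5
c5: i7,i8 beq/sll  pair
c6: i9,i10 mulh/ld  pair
c7: i11 ld  no-port MEM/MEM
c8: i12 st  tail

PAIRS = 4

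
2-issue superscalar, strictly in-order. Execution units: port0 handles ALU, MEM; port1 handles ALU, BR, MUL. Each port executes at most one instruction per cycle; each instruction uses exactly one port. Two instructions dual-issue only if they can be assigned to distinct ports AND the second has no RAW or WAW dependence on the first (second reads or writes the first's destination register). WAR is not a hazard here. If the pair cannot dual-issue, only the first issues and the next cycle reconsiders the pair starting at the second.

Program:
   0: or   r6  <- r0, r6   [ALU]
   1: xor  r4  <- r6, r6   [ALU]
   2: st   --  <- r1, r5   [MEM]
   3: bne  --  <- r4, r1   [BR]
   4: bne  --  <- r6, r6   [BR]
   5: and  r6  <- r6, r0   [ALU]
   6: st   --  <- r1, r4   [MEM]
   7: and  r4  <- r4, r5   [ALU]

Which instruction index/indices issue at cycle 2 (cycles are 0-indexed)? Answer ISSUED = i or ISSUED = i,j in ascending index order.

ISSUED = 3

#0 head=0: or i0 RAW r6
#1 head=1: xor+st i1&i2 dual
#2 head=3: bne i3 no-port BR/BR
#3 head=4: bne+and i4&i5 dual
#4 head=6: st+and i6&i7 dual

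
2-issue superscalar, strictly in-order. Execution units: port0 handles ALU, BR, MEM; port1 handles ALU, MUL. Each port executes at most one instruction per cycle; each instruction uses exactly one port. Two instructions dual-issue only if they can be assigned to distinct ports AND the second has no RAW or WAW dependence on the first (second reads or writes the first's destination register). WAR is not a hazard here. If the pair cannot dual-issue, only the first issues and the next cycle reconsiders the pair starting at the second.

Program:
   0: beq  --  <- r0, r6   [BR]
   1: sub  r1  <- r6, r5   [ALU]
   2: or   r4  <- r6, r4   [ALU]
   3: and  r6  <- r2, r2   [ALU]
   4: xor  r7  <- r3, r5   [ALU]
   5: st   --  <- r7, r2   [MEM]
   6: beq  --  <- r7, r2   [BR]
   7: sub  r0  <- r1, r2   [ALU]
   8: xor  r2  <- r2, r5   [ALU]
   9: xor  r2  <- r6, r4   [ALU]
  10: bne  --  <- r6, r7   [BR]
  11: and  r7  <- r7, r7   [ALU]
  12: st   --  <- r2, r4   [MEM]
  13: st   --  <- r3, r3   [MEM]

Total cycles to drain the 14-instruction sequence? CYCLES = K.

CYCLES = 9

[0] i0+i1  beq.BR+sub.ALU  -- dual
[1] i2+i3  or.ALU+and.ALU  -- dual
[2] i4  xor.ALU  -- RAW r7
[3] i5  st.MEM  -- no-port MEM/BR
[4] i6+i7  beq.BR+sub.ALU  -- dual
[5] i8  xor.ALU  -- WAW r2
[6] i9+i10  xor.ALU+bne.BR  -- dual
[7] i11+i12  and.ALU+st.MEM  -- dual
[8] i13  st.MEM  -- tail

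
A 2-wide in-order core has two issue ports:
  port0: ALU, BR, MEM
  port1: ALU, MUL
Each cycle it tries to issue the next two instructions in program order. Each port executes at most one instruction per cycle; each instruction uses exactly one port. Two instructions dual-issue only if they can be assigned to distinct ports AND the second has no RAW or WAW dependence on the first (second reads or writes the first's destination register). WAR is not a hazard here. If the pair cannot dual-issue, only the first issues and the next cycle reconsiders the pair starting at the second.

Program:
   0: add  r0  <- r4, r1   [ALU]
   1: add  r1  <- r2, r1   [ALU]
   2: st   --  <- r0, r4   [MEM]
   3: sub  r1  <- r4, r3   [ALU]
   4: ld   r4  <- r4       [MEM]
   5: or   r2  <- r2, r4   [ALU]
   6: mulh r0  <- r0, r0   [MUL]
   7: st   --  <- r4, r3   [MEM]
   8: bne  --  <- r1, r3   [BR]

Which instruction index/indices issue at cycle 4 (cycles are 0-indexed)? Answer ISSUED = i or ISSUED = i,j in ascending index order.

ISSUED = 7

c0: i0/i1 add.ALU add.ALU  dual
c1: i2/i3 st.MEM sub.ALU  dual
c2: i4 ld.MEM  RAW r4
c3: i5/i6 or.ALU mulh.MUL  dual
c4: i7 st.MEM  no-port MEM/BR
c5: i8 bne.BR  tail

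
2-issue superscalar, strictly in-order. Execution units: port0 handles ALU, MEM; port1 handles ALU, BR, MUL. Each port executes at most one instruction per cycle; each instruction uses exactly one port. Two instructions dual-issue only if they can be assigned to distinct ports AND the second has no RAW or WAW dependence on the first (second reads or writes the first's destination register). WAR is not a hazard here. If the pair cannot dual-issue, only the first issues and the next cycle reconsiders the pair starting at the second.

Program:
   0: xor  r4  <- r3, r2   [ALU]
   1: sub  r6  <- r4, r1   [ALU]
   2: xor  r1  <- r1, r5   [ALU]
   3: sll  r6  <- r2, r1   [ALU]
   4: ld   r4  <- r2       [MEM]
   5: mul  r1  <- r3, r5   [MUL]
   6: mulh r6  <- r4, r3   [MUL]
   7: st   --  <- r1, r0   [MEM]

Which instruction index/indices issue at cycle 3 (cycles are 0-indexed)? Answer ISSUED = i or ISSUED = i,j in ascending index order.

[0] i0  xor.ALU  -- RAW r4
[1] i1&i2  sub.ALU xor.ALU  -- pair
[2] i3&i4  sll.ALU ld.MEM  -- pair
[3] i5  mul.MUL  -- no-port MUL/MUL
[4] i6&i7  mulh.MUL st.MEM  -- pair

ISSUED = 5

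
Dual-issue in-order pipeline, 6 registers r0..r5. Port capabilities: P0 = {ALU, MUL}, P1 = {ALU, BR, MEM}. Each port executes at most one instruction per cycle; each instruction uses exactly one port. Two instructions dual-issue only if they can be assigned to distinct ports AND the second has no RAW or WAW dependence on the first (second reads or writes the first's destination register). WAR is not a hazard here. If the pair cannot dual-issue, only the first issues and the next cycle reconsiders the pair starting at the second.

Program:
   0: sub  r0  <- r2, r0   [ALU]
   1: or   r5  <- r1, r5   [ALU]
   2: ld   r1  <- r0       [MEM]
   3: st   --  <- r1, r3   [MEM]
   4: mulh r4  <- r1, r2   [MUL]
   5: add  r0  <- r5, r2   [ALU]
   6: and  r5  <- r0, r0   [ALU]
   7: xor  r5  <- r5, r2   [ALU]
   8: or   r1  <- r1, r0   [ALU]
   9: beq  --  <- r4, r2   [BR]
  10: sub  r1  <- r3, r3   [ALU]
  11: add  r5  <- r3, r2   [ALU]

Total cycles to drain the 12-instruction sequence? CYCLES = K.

CYCLES = 8

0. sub.ALU or.ALU @i0+i1  | 2-wide
1. ld.MEM @i2  | no-port MEM/MEM
2. st.MEM mulh.MUL @i3+i4  | 2-wide
3. add.ALU @i5  | RAW r0
4. and.ALU @i6  | RAW+WAW r5
5. xor.ALU or.ALU @i7+i8  | 2-wide
6. beq.BR sub.ALU @i9+i10  | 2-wide
7. add.ALU @i11  | tail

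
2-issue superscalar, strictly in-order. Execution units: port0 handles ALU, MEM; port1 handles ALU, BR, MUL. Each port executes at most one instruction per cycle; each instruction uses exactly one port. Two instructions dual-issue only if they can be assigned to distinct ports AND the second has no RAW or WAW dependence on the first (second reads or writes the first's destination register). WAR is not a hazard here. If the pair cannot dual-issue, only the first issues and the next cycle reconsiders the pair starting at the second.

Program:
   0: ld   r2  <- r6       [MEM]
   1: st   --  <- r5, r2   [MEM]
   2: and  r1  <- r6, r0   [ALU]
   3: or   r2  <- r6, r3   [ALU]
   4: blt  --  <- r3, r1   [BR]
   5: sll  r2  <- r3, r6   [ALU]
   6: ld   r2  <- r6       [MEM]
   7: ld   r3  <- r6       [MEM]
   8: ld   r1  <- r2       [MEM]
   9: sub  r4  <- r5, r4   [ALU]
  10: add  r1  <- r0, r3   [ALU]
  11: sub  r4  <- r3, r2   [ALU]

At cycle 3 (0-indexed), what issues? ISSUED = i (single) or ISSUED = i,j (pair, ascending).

  cy0 -> i0 (ld) no-port MEM/MEM
  cy1 -> i1/i2 (st+and) dual
  cy2 -> i3/i4 (or+blt) dual
  cy3 -> i5 (sll) WAW r2
  cy4 -> i6 (ld) no-port MEM/MEM
  cy5 -> i7 (ld) no-port MEM/MEM
  cy6 -> i8/i9 (ld+sub) dual
  cy7 -> i10/i11 (add+sub) dual

ISSUED = 5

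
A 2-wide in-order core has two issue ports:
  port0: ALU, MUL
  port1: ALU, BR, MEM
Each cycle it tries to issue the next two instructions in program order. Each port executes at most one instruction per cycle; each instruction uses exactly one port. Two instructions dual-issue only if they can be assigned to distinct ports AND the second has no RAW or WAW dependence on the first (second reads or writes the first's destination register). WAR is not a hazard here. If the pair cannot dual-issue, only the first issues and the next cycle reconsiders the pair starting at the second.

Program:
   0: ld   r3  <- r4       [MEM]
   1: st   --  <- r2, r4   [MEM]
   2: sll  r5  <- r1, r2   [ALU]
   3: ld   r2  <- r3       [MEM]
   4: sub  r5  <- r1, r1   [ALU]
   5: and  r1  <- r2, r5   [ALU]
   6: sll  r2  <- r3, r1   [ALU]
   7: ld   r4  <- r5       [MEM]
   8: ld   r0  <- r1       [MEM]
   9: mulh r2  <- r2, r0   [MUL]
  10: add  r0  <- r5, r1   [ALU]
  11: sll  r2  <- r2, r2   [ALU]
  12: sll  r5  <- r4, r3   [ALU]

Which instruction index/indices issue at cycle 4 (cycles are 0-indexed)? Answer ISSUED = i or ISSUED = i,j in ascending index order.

ISSUED = 6,7

0. ld @i0  | no-port MEM/MEM
1. st/sll @i1,i2  | pair
2. ld/sub @i3,i4  | pair
3. and @i5  | RAW r1
4. sll/ld @i6,i7  | pair
5. ld @i8  | RAW r0
6. mulh/add @i9,i10  | pair
7. sll/sll @i11,i12  | pair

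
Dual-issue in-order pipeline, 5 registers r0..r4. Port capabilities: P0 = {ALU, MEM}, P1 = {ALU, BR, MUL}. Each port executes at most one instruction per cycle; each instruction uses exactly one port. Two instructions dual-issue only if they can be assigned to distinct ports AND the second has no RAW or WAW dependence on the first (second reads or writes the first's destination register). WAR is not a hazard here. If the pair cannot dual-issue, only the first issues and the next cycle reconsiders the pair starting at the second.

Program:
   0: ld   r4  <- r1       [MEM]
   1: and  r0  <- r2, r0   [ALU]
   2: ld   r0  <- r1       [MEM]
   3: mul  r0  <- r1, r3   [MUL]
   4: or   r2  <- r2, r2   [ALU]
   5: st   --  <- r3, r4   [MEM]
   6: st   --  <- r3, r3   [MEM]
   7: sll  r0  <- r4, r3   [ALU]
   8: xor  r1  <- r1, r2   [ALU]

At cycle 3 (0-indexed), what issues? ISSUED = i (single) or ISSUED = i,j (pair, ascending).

0. ld;and @i0,i1  | dual
1. ld @i2  | WAW r0
2. mul;or @i3,i4  | dual
3. st @i5  | no-port MEM/MEM
4. st;sll @i6,i7  | dual
5. xor @i8  | tail

ISSUED = 5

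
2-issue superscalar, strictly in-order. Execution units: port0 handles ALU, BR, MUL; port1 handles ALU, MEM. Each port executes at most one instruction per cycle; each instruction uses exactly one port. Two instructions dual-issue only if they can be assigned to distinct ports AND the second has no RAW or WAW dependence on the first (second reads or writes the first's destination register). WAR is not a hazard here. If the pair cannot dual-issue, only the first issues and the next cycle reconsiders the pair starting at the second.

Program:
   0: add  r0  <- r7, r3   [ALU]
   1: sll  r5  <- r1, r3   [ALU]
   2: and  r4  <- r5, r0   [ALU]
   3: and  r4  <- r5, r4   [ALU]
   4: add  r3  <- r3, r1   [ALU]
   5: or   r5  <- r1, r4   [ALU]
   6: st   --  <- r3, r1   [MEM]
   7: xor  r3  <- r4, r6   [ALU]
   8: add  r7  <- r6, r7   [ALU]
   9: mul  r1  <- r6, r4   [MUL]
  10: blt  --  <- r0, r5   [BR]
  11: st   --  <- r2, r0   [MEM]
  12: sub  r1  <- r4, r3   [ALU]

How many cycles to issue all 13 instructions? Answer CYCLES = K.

CYCLES = 8

t=0 i0/i1:add.ALU/sll.ALU ; dual
t=1 i2:and.ALU ; RAW+WAW r4
t=2 i3/i4:and.ALU/add.ALU ; dual
t=3 i5/i6:or.ALU/st.MEM ; dual
t=4 i7/i8:xor.ALU/add.ALU ; dual
t=5 i9:mul.MUL ; no-port MUL/BR
t=6 i10/i11:blt.BR/st.MEM ; dual
t=7 i12:sub.ALU ; tail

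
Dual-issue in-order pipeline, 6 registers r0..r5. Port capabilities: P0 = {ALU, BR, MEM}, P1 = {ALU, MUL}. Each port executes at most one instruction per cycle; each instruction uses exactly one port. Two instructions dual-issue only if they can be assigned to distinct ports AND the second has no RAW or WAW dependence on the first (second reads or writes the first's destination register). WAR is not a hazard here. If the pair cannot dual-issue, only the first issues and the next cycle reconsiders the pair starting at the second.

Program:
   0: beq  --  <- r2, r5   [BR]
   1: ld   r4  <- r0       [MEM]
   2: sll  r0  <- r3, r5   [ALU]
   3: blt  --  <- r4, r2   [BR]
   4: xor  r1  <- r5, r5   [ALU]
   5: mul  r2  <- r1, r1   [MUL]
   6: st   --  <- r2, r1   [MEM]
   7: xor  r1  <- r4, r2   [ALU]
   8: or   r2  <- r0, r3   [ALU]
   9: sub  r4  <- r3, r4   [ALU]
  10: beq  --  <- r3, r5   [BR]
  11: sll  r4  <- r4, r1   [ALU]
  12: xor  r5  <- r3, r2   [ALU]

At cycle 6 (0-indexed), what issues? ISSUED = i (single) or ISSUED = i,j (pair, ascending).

ISSUED = 10,11

0. beq @i0  | no-port BR/MEM
1. ld sll @i1+i2  | dual
2. blt xor @i3+i4  | dual
3. mul @i5  | RAW r2
4. st xor @i6+i7  | dual
5. or sub @i8+i9  | dual
6. beq sll @i10+i11  | dual
7. xor @i12  | tail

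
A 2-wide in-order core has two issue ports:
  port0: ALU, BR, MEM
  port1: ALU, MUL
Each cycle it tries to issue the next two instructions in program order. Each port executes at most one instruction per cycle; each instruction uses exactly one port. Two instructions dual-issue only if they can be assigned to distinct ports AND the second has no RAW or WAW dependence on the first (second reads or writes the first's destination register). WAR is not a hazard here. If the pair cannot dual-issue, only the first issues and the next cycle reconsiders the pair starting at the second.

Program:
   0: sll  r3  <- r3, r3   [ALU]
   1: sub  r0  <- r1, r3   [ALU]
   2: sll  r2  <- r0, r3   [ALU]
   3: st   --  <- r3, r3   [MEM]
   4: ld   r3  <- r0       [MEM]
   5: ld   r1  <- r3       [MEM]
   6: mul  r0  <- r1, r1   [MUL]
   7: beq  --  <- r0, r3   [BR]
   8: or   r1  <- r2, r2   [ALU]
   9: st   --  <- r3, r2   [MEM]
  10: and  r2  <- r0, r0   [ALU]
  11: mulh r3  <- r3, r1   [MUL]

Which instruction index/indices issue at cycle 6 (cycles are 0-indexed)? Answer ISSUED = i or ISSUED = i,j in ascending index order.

t=0 i0:sll.ALU ; RAW r3
t=1 i1:sub.ALU ; RAW r0
t=2 i2,i3:sll.ALU st.MEM ; 2-wide
t=3 i4:ld.MEM ; no-port MEM/MEM
t=4 i5:ld.MEM ; RAW r1
t=5 i6:mul.MUL ; RAW r0
t=6 i7,i8:beq.BR or.ALU ; 2-wide
t=7 i9,i10:st.MEM and.ALU ; 2-wide
t=8 i11:mulh.MUL ; tail

ISSUED = 7,8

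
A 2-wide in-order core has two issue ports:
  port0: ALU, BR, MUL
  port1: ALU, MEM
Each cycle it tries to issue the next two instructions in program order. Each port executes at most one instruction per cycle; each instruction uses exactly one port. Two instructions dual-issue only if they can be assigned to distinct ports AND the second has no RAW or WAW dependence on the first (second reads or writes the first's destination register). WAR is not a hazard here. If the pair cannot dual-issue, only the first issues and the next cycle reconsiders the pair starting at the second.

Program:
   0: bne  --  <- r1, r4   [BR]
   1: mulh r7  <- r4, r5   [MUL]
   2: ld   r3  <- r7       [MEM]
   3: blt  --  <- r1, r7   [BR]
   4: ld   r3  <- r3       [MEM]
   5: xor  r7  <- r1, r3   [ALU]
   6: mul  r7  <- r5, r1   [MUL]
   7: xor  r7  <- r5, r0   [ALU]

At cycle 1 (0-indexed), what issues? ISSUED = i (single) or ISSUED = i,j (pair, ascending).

  cy0 -> i0 (bne) no-port BR/MUL
  cy1 -> i1 (mulh) RAW r7
  cy2 -> i2+i3 (ld/blt) pair
  cy3 -> i4 (ld) RAW r3
  cy4 -> i5 (xor) WAW r7
  cy5 -> i6 (mul) WAW r7
  cy6 -> i7 (xor) tail

ISSUED = 1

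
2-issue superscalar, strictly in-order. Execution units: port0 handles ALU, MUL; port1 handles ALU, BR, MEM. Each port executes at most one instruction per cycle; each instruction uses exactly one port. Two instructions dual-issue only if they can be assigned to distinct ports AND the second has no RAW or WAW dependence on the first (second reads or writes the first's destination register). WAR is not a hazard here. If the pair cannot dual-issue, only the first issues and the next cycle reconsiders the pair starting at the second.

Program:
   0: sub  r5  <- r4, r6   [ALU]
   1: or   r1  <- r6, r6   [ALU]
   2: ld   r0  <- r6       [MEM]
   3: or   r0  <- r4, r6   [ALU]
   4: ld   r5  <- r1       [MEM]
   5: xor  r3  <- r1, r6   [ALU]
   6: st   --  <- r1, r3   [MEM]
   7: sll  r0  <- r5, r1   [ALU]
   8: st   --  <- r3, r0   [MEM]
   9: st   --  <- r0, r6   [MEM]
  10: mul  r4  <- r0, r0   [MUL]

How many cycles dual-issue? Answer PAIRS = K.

PAIRS = 4

[0] i0/i1  sub or  -- 2-wide
[1] i2  ld  -- WAW r0
[2] i3/i4  or ld  -- 2-wide
[3] i5  xor  -- RAW r3
[4] i6/i7  st sll  -- 2-wide
[5] i8  st  -- no-port MEM/MEM
[6] i9/i10  st mul  -- 2-wide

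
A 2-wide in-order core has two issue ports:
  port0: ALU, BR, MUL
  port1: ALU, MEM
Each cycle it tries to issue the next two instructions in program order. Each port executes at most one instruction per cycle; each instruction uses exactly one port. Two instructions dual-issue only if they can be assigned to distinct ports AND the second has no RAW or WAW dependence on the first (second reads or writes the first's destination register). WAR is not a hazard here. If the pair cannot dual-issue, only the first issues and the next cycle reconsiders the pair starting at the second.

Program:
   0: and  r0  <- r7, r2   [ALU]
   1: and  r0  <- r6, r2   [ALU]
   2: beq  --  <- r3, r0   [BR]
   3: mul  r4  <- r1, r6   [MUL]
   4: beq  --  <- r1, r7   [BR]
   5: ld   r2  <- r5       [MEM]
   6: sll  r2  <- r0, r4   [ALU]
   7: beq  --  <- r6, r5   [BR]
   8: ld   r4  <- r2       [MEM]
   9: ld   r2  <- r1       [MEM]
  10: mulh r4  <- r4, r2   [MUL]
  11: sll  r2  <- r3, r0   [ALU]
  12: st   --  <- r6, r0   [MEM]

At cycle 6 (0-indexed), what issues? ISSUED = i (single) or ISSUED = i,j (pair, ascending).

  cy0 -> i0 (and.ALU) WAW r0
  cy1 -> i1 (and.ALU) RAW r0
  cy2 -> i2 (beq.BR) no-port BR/MUL
  cy3 -> i3 (mul.MUL) no-port MUL/BR
  cy4 -> i4,i5 (beq.BR/ld.MEM) dual
  cy5 -> i6,i7 (sll.ALU/beq.BR) dual
  cy6 -> i8 (ld.MEM) no-port MEM/MEM
  cy7 -> i9 (ld.MEM) RAW r2
  cy8 -> i10,i11 (mulh.MUL/sll.ALU) dual
  cy9 -> i12 (st.MEM) tail

ISSUED = 8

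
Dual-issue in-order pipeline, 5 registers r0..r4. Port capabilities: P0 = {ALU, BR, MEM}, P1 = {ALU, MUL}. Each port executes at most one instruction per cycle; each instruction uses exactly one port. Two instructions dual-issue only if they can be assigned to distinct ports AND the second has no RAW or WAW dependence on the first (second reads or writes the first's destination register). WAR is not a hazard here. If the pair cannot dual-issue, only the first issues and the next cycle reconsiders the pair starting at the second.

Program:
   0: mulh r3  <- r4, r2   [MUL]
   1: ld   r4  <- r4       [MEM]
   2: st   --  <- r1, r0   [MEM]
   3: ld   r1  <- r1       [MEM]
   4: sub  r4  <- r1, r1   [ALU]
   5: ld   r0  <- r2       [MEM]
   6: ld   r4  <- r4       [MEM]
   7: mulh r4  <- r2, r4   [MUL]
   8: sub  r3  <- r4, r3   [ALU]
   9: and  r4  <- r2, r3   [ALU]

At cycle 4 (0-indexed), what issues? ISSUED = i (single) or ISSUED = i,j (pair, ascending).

t=0 i0&i1:mulh ld ; pair
t=1 i2:st ; no-port MEM/MEM
t=2 i3:ld ; RAW r1
t=3 i4&i5:sub ld ; pair
t=4 i6:ld ; RAW+WAW r4
t=5 i7:mulh ; RAW r4
t=6 i8:sub ; RAW r3
t=7 i9:and ; tail

ISSUED = 6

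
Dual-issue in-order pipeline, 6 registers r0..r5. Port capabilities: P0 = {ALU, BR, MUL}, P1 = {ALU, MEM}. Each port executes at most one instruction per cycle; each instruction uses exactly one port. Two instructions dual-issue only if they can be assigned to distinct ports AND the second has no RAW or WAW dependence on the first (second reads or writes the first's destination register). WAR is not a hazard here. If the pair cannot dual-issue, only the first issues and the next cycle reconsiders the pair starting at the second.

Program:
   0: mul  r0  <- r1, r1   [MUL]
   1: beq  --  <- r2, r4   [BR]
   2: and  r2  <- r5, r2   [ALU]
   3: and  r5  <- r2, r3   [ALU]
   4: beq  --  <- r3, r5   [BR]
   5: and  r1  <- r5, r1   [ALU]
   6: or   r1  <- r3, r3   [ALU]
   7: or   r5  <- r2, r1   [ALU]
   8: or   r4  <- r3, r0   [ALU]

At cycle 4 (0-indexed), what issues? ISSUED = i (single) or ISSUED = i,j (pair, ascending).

ISSUED = 6

  cy0 -> i0 (mul.MUL) no-port MUL/BR
  cy1 -> i1&i2 (beq.BR/and.ALU) pair
  cy2 -> i3 (and.ALU) RAW r5
  cy3 -> i4&i5 (beq.BR/and.ALU) pair
  cy4 -> i6 (or.ALU) RAW r1
  cy5 -> i7&i8 (or.ALU/or.ALU) pair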